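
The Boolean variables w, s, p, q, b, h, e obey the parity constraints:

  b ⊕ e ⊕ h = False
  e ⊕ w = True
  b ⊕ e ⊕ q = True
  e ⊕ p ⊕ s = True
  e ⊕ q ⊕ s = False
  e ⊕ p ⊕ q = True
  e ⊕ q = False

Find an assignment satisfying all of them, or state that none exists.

w=T, s=F, p=T, q=F, b=T, h=T, e=F

b ⊕ e ⊕ h = T ⊕ F ⊕ T = False ✓
e ⊕ w = F ⊕ T = True ✓
b ⊕ e ⊕ q = T ⊕ F ⊕ F = True ✓
e ⊕ p ⊕ s = F ⊕ T ⊕ F = True ✓
e ⊕ q ⊕ s = F ⊕ F ⊕ F = False ✓
e ⊕ p ⊕ q = F ⊕ T ⊕ F = True ✓
e ⊕ q = F ⊕ F = False ✓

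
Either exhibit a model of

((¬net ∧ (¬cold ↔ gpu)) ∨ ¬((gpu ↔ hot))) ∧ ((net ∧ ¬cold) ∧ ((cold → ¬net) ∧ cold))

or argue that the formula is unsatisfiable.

Unsatisfiable

Case cold = True: the conjunct ¬cold is False.
Case cold = False: the conjunct cold is False.
Both cases fail — unsatisfiable.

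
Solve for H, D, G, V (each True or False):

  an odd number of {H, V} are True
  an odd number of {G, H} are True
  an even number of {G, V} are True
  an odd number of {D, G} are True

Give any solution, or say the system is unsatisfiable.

H=T, D=T, G=F, V=F

{H, V}: 1 true → odd ✓
{G, H}: 1 true → odd ✓
{G, V}: 0 true → even ✓
{D, G}: 1 true → odd ✓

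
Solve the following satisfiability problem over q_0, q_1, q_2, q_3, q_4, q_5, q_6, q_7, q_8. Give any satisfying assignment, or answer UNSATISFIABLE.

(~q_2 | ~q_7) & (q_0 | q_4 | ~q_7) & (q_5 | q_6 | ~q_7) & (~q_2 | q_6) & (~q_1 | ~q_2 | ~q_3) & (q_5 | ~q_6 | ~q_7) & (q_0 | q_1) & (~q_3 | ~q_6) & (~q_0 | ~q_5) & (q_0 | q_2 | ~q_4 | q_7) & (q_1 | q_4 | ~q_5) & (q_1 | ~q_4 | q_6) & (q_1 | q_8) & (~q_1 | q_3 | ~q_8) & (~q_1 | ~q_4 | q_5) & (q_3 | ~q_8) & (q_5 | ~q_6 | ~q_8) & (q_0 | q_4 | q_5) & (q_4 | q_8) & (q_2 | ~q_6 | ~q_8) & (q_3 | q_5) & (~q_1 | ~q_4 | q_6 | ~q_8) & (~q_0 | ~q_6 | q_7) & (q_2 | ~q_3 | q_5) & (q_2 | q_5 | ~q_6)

Set q_0 = False.
  then (q_0 | q_1) forces q_1 = True.
Set q_2 = False.
Set q_3 = False.
  then (~q_1 | q_3 | ~q_8) forces q_8 = False.
  then (q_4 | q_8) forces q_4 = True.
  then (q_3 | q_5) forces q_5 = True.
  then (q_0 | q_2 | ~q_4 | q_7) forces q_7 = True.
Set q_6 = True.
All clauses satisfied.

q_0=F, q_1=T, q_2=F, q_3=F, q_4=T, q_5=T, q_6=T, q_7=T, q_8=F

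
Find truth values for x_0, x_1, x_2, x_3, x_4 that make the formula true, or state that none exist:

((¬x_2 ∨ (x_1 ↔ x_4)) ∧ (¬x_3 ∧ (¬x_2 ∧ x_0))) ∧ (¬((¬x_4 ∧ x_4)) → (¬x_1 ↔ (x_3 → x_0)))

x_0: True, x_1: False, x_2: False, x_3: False, x_4: False

  (¬x_2 ∨ (x_1 ↔ x_4)) ∧ (¬x_3 ∧ (¬x_2 ∧ x_0)) = True
    ¬x_2 ∨ (x_1 ↔ x_4) = True
      ¬x_2 = True
      x_1 ↔ x_4 = True
    ¬x_3 ∧ (¬x_2 ∧ x_0) = True
      ¬x_3 = True
      ¬x_2 ∧ x_0 = True
        ¬x_2 = True
  ¬((¬x_4 ∧ x_4)) → (¬x_1 ↔ (x_3 → x_0)) = True
    ¬((¬x_4 ∧ x_4)) = True
      ¬x_4 ∧ x_4 = False
        ¬x_4 = True
    ¬x_1 ↔ (x_3 → x_0) = True
      ¬x_1 = True
      x_3 → x_0 = True
Both conjuncts True, so the formula holds.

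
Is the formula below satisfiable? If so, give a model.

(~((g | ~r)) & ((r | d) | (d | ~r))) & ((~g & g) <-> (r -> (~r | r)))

The conjunct (~g & g) <-> (r -> (~r | r)) is unsatisfiable on its own:
  r=F, g=F: evaluates to False.
  r=F, g=T: evaluates to False.
  r=T, g=F: evaluates to False.
  r=T, g=T: evaluates to False.
So the whole conjunction is unsatisfiable.

Unsatisfiable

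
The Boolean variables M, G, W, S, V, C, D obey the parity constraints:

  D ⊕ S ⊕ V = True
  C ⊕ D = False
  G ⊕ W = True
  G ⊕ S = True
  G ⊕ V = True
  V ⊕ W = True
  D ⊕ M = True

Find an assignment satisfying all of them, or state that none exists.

Unsatisfiable

Adding constraints 3, 5, 6 mod 2: every variable appears an even number of times on the left, so the left side is 0.
But the right sides sum to 1 (mod 2). 0 ≠ 1 — the system is inconsistent.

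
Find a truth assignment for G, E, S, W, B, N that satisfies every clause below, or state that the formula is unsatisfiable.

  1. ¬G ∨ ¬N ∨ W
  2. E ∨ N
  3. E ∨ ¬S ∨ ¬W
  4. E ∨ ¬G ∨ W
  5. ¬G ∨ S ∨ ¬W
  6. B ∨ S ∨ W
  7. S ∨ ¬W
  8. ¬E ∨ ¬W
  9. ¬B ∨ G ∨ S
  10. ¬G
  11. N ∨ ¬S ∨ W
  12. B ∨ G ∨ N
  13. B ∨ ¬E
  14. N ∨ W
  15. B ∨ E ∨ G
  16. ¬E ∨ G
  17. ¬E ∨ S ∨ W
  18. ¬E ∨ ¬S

G = False, E = False, S = True, W = False, B = True, N = True

Unit clause (¬G) forces G = False.
In (¬E ∨ G) only ¬E is left, so E = False.
In (E ∨ N) only N is left, so N = True.
In (B ∨ E ∨ G) only B is left, so B = True.
In (¬B ∨ G ∨ S) only S is left, so S = True.
In (E ∨ ¬S ∨ ¬W) only ¬W is left, so W = False.
All clauses satisfied.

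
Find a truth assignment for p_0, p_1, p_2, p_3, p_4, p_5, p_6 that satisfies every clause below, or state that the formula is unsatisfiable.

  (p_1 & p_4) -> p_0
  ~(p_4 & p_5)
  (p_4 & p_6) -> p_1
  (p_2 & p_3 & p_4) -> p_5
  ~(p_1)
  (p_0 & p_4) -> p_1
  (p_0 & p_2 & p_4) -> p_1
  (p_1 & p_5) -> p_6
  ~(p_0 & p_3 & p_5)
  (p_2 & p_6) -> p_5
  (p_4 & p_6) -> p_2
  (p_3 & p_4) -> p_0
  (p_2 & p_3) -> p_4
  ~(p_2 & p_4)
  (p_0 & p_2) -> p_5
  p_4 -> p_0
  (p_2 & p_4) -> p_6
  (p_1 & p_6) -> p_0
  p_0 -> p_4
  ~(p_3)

Unit clause (~p_3) forces p_3 = False.
Unit clause (~p_1) forces p_1 = False.
Try p_0 = True:
  (~p_0 | p_1 | ~p_4) forces p_4 = False.
  clause (~p_0 | p_4) is falsified — backtrack.
So p_0 = False.
  then (p_0 | ~p_4) forces p_4 = False.
Set p_2 = True.
Set p_5 = False.
  then (~p_2 | p_5 | ~p_6) forces p_6 = False.
All clauses satisfied.

p_0: False; p_1: False; p_2: True; p_3: False; p_4: False; p_5: False; p_6: False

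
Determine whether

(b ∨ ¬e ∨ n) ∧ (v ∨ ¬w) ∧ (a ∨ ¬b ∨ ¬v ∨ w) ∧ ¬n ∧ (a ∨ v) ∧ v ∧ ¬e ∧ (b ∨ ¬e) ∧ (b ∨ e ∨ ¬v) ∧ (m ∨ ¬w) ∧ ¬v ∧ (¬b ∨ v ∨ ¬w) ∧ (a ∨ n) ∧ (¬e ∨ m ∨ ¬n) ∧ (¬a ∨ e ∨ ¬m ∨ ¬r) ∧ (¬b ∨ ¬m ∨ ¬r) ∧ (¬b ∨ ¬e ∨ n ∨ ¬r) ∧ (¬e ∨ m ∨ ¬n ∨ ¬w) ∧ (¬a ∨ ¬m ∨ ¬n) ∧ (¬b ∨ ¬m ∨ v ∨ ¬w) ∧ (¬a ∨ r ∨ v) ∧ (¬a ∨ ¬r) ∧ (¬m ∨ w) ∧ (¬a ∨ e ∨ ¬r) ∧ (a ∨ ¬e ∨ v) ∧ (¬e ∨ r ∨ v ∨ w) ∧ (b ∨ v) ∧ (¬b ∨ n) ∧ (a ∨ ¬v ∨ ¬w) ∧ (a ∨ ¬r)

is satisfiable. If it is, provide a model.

Case v = True:
  Clause (¬v) is falsified — contradiction.
Case v = False:
  Clause (v) is falsified — contradiction.
Both cases fail, so the formula is unsatisfiable.

Unsatisfiable — no assignment works.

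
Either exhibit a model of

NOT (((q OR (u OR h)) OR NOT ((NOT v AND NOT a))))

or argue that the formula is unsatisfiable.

q: False, v: False, a: False, u: False, h: False

  NOT (((q OR (u OR h)) OR NOT ((NOT v AND NOT a)))) = True
    (q OR (u OR h)) OR NOT ((NOT v AND NOT a)) = False
      q OR (u OR h) = False
        u OR h = False
      NOT ((NOT v AND NOT a)) = False
        NOT v AND NOT a = True
          NOT v = True
          NOT a = True
The formula evaluates to True.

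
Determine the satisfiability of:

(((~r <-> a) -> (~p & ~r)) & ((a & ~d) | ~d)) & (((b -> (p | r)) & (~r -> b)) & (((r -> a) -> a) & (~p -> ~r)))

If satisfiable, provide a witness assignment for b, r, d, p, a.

b=T; r=T; d=F; p=T; a=T

  ((~r <-> a) -> (~p & ~r)) & ((a & ~d) | ~d) = True
    (~r <-> a) -> (~p & ~r) = True
      ~r <-> a = False
        ~r = False
      ~p & ~r = False
        ~p = False
        ~r = False
    (a & ~d) | ~d = True
      a & ~d = True
        ~d = True
      ~d = True
  ((b -> (p | r)) & (~r -> b)) & (((r -> a) -> a) & (~p -> ~r)) = True
    (b -> (p | r)) & (~r -> b) = True
      b -> (p | r) = True
        p | r = True
      ~r -> b = True
        ~r = False
    ((r -> a) -> a) & (~p -> ~r) = True
      (r -> a) -> a = True
        r -> a = True
      ~p -> ~r = True
        ~p = False
        ~r = False
Both conjuncts True, so the formula holds.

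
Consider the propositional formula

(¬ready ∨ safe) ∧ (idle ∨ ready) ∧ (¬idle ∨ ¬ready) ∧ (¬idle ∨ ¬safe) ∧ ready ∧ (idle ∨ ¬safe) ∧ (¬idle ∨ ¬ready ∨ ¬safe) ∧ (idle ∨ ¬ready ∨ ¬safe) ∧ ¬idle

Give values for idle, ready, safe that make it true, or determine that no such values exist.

Case idle = True:
  Clause (¬idle) is falsified — contradiction.
Case idle = False:
  (idle ∨ ready) forces ready = True.
  (¬ready ∨ safe) forces safe = True.
  Clause (idle ∨ ¬safe) is falsified — contradiction.
Both cases fail, so the formula is unsatisfiable.

UNSATISFIABLE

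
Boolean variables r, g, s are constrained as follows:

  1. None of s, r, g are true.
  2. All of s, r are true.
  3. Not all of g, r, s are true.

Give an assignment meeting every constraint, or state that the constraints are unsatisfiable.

Unsatisfiable — no assignment works.

Case r = True:
  Constraint (1) is violated (r=T) — contradiction.
Case r = False:
  Constraint (2) is violated (r=F) — contradiction.
Both cases fail — unsatisfiable.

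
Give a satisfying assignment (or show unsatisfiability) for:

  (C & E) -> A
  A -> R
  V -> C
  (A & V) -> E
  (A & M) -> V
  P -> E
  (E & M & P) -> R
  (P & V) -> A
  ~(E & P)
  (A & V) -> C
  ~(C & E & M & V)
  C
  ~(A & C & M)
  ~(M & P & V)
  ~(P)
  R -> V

V = True, C = True, E = False, R = True, M = False, P = False, A = False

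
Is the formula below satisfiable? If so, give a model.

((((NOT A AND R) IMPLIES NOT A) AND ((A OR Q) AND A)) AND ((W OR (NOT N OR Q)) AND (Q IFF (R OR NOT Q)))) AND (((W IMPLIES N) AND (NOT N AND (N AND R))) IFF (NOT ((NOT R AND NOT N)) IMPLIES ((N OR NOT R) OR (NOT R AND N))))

W: True; Q: True; R: True; A: True; N: False

  (((NOT A AND R) IMPLIES NOT A) AND ((A OR Q) AND A)) AND ((W OR (NOT N OR Q)) AND (Q IFF (R OR NOT Q))) = True
    ((NOT A AND R) IMPLIES NOT A) AND ((A OR Q) AND A) = True
      (NOT A AND R) IMPLIES NOT A = True
        NOT A AND R = False
          NOT A = False
        NOT A = False
      (A OR Q) AND A = True
        A OR Q = True
    (W OR (NOT N OR Q)) AND (Q IFF (R OR NOT Q)) = True
      W OR (NOT N OR Q) = True
        NOT N OR Q = True
          NOT N = True
      Q IFF (R OR NOT Q) = True
        R OR NOT Q = True
          NOT Q = False
  ((W IMPLIES N) AND (NOT N AND (N AND R))) IFF (NOT ((NOT R AND NOT N)) IMPLIES ((N OR NOT R) OR (NOT R AND N))) = True
    (W IMPLIES N) AND (NOT N AND (N AND R)) = False
      W IMPLIES N = False
      NOT N AND (N AND R) = False
        NOT N = True
        N AND R = False
    NOT ((NOT R AND NOT N)) IMPLIES ((N OR NOT R) OR (NOT R AND N)) = False
      NOT ((NOT R AND NOT N)) = True
        NOT R AND NOT N = False
          NOT R = False
          NOT N = True
      (N OR NOT R) OR (NOT R AND N) = False
        N OR NOT R = False
          NOT R = False
        NOT R AND N = False
          NOT R = False
Both conjuncts True, so the formula holds.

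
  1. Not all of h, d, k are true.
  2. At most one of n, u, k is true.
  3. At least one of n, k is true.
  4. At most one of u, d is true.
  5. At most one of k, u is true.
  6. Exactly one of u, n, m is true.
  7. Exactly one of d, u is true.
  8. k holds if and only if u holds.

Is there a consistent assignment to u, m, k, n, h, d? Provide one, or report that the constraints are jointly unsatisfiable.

u=F; m=F; k=F; n=T; h=F; d=T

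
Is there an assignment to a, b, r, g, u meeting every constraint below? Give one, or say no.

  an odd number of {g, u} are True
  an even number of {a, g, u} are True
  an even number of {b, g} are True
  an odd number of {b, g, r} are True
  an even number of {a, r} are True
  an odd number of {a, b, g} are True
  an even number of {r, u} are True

a = True; b = False; r = True; g = False; u = True

{g, u}: 1 true → odd ✓
{a, g, u}: 2 true → even ✓
{b, g}: 0 true → even ✓
{b, g, r}: 1 true → odd ✓
{a, r}: 2 true → even ✓
{a, b, g}: 1 true → odd ✓
{r, u}: 2 true → even ✓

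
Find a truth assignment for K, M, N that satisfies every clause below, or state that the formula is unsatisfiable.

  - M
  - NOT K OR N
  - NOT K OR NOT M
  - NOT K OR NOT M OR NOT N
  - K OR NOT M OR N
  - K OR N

K: False, M: True, N: True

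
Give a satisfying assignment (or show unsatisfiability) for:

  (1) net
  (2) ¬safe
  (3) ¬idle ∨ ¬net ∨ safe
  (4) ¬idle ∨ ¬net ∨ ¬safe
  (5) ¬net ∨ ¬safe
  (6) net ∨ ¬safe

idle = False; net = True; safe = False

Unit clause (net) forces net = True.
Unit clause (¬safe) forces safe = False.
In (¬idle ∨ ¬net ∨ safe) only ¬idle is left, so idle = False.
Check each clause:
  (net): net holds.
  (¬safe): ¬safe holds.
  (¬idle ∨ ¬net ∨ safe): ¬idle holds.
  (¬idle ∨ ¬net ∨ ¬safe): ¬idle holds.
  (¬net ∨ ¬safe): ¬safe holds.
  (net ∨ ¬safe): net holds.
All clauses satisfied.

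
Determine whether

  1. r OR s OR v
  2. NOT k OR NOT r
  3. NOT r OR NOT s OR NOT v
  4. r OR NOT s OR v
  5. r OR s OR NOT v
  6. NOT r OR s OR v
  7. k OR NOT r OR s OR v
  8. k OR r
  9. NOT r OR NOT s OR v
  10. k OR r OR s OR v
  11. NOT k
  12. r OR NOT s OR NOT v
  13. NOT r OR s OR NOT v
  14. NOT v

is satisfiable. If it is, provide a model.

Case k = True:
  Clause (NOT k) is falsified — contradiction.
Case k = False:
  (k OR r) forces r = True.
  (NOT v) forces v = False.
  (NOT r OR s OR v) forces s = True.
  Clause (NOT r OR NOT s OR v) is falsified — contradiction.
Both cases fail, so the formula is unsatisfiable.

No satisfying assignment exists.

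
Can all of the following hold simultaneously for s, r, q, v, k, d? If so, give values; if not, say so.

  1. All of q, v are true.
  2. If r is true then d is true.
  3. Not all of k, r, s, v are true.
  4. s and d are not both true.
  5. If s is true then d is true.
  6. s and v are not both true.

s = False, r = True, q = True, v = True, k = True, d = True

  (1) {q, v}: all 2 true ✓
  (2) r=T ⇒ d: T ✓
  (3) {k, r, s, v}: 3/4 true — not all ✓
  (4) s=F, d=T — not both ✓
  (5) s=F ⇒ d: vacuous ✓
  (6) s=F, v=T — not both ✓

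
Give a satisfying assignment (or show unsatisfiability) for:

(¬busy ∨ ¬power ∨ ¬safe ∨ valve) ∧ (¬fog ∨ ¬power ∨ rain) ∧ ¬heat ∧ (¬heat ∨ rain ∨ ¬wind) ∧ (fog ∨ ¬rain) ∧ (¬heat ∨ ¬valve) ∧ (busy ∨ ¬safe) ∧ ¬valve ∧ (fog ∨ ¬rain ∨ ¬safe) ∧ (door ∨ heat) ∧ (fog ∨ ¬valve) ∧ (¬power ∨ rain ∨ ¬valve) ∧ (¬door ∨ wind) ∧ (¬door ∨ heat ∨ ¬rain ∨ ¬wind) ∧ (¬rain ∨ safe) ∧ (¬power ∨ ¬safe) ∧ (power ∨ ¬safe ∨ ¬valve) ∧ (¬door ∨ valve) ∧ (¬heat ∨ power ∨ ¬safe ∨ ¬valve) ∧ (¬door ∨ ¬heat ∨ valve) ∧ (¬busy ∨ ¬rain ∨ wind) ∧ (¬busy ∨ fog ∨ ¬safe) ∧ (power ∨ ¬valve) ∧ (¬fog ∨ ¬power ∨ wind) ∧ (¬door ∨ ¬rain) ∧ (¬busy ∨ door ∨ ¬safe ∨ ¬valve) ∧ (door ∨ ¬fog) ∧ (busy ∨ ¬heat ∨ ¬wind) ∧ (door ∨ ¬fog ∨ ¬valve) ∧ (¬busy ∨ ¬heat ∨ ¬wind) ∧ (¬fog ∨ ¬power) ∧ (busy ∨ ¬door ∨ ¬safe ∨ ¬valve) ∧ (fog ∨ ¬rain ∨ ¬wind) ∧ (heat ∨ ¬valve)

Unsatisfiable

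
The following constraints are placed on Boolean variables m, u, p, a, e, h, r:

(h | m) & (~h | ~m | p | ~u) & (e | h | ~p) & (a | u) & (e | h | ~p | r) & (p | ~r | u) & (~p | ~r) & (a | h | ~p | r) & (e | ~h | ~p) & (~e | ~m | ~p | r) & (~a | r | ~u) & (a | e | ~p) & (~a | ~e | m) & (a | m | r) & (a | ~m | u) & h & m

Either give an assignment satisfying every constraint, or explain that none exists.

m = True; u = False; p = False; a = True; e = True; h = True; r = False

Unit clause (h) forces h = True.
Unit clause (m) forces m = True.
Set u = False.
  then (a | u) forces a = True.
Try p = True:
  (~p | ~r) forces r = False.
  (e | ~h | ~p) forces e = True.
  clause (~e | ~m | ~p | r) is falsified — backtrack.
So p = False.
  then (p | ~r | u) forces r = False.
Set e = True.
All clauses satisfied.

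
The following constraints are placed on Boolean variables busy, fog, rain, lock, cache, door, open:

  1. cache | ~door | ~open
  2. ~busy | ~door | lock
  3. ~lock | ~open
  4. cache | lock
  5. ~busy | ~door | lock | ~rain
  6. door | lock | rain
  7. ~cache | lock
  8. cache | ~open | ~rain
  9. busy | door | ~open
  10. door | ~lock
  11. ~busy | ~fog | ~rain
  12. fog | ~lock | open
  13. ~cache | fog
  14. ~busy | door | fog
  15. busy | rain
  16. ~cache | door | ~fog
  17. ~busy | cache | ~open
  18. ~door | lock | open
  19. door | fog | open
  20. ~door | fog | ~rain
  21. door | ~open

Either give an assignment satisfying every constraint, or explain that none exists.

Set busy = True.
Try fog = False:
  (~cache | fog) forces cache = False.
  (cache | lock) forces lock = True.
  (~lock | ~open) forces open = False.
  clause (fog | ~lock | open) is falsified — backtrack.
So fog = True.
  then (~busy | ~fog | ~rain) forces rain = False.
Set lock = True.
  then (~lock | ~open) forces open = False.
  then (door | ~lock) forces door = True.
Set cache = True.
All clauses satisfied.

busy = True; fog = True; rain = False; lock = True; cache = True; door = True; open = False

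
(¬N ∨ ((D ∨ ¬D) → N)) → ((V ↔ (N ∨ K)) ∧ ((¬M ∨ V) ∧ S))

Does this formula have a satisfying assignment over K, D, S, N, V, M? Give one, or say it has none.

K = False; D = True; S = True; N = True; V = True; M = False

  (¬N ∨ ((D ∨ ¬D) → N)) → ((V ↔ (N ∨ K)) ∧ ((¬M ∨ V) ∧ S)) = True
    ¬N ∨ ((D ∨ ¬D) → N) = True
      ¬N = False
      (D ∨ ¬D) → N = True
        D ∨ ¬D = True
          ¬D = False
    (V ↔ (N ∨ K)) ∧ ((¬M ∨ V) ∧ S) = True
      V ↔ (N ∨ K) = True
        N ∨ K = True
      (¬M ∨ V) ∧ S = True
        ¬M ∨ V = True
          ¬M = True
The formula evaluates to True.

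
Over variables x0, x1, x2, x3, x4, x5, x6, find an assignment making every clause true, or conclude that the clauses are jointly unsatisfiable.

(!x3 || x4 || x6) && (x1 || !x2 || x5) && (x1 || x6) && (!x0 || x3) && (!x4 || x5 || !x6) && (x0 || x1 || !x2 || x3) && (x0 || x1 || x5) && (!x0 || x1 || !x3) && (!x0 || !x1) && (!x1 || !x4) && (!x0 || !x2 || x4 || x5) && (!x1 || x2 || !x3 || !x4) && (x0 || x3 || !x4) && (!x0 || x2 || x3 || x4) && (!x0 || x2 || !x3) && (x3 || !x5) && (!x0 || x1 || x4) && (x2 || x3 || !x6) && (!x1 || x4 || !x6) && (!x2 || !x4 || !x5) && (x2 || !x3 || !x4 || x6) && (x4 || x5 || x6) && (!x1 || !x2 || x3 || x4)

Set x0 = False.
Try x1 = True:
  (!x1 || !x4) forces x4 = False.
  (!x1 || x4 || !x6) forces x6 = False.
  (!x3 || x4 || x6) forces x3 = False.
  (x3 || !x5) forces x5 = False.
  clause (x4 || x5 || x6) is falsified — backtrack.
So x1 = False.
  then (x1 || x6) forces x6 = True.
  then (x0 || x1 || x5) forces x5 = True.
  then (x3 || !x5) forces x3 = True.
Set x2 = True.
  then (!x2 || !x4 || !x5) forces x4 = False.
All clauses satisfied.

x0: False; x1: False; x2: True; x3: True; x4: False; x5: True; x6: True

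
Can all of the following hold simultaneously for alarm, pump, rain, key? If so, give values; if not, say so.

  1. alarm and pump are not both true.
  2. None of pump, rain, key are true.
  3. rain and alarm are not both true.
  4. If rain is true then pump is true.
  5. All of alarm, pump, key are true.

Unsatisfiable — no assignment works.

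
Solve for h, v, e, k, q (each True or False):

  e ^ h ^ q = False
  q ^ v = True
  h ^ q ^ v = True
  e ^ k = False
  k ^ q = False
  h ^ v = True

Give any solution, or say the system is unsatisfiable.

h = False, v = True, e = False, k = False, q = False

e ^ h ^ q = F ^ F ^ F = False ✓
q ^ v = F ^ T = True ✓
h ^ q ^ v = F ^ F ^ T = True ✓
e ^ k = F ^ F = False ✓
k ^ q = F ^ F = False ✓
h ^ v = F ^ T = True ✓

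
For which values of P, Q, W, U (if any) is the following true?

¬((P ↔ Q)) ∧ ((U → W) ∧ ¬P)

P=F, Q=T, W=T, U=T

  ¬((P ↔ Q)) = True
    P ↔ Q = False
  (U → W) ∧ ¬P = True
    U → W = True
    ¬P = True
Both conjuncts True, so the formula holds.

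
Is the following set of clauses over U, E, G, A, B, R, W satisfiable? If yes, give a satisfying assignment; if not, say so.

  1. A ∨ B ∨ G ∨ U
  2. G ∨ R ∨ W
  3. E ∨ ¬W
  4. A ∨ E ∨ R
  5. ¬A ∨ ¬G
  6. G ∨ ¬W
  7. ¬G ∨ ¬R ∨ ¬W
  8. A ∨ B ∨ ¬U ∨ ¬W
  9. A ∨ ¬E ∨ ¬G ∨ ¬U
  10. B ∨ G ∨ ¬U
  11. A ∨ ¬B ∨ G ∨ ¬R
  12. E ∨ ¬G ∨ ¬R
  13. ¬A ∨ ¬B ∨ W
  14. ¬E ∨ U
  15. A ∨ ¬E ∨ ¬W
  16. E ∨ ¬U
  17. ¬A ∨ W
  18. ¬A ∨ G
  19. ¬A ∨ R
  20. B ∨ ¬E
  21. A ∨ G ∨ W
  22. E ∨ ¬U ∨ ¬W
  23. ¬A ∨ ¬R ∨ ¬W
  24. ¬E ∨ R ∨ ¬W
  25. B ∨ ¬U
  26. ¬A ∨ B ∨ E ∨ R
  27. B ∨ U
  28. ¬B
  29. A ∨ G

Case B = True:
  Clause (¬B) is falsified — contradiction.
Case B = False:
  (B ∨ ¬E) forces E = False.
  (E ∨ ¬W) forces W = False.
  (E ∨ ¬U) forces U = False.
  Clause (B ∨ U) is falsified — contradiction.
Both cases fail, so the formula is unsatisfiable.

Unsatisfiable — no assignment works.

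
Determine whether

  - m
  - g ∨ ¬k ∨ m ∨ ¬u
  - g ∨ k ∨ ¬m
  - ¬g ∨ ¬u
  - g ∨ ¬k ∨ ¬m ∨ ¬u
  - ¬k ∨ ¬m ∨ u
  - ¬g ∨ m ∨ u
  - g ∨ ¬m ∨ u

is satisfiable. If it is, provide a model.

Unit clause (m) forces m = True.
Set g = True.
  then (¬g ∨ ¬u) forces u = False.
  then (¬k ∨ ¬m ∨ u) forces k = False.
Check each clause:
  (m): m holds.
  (g ∨ ¬k ∨ m ∨ ¬u): g holds.
  (g ∨ k ∨ ¬m): g holds.
  (¬g ∨ ¬u): ¬u holds.
  (g ∨ ¬k ∨ ¬m ∨ ¬u): g holds.
  (¬k ∨ ¬m ∨ u): ¬k holds.
  (¬g ∨ m ∨ u): m holds.
  (g ∨ ¬m ∨ u): g holds.
All clauses satisfied.

g = True, m = True, u = False, k = False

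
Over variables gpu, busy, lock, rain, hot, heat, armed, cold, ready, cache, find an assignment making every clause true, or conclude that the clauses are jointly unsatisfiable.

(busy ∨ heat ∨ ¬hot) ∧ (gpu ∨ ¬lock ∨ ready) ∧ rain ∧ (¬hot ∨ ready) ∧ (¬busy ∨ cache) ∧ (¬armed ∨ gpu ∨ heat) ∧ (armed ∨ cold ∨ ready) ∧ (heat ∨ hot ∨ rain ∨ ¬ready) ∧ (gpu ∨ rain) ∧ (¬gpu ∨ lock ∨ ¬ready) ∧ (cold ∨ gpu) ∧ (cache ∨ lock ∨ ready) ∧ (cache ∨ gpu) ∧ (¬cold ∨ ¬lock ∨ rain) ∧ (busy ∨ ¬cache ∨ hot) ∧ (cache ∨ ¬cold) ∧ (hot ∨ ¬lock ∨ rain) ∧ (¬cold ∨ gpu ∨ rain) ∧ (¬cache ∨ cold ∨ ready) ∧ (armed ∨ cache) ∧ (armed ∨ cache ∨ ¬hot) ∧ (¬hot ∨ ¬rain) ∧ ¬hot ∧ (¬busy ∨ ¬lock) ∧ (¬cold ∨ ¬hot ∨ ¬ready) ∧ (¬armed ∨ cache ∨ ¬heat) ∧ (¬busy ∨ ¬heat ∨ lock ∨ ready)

gpu = True, busy = True, lock = False, rain = True, hot = False, heat = False, armed = True, cold = True, ready = False, cache = True

Unit clause (rain) forces rain = True.
In (¬hot ∨ ¬rain) only ¬hot is left, so hot = False.
Set gpu = True.
Set busy = True.
  then (¬busy ∨ cache) forces cache = True.
  then (¬busy ∨ ¬lock) forces lock = False.
  then (¬gpu ∨ lock ∨ ¬ready) forces ready = False.
  then (¬cache ∨ cold ∨ ready) forces cold = True.
  then (¬busy ∨ ¬heat ∨ lock ∨ ready) forces heat = False.
Set armed = True.
All clauses satisfied.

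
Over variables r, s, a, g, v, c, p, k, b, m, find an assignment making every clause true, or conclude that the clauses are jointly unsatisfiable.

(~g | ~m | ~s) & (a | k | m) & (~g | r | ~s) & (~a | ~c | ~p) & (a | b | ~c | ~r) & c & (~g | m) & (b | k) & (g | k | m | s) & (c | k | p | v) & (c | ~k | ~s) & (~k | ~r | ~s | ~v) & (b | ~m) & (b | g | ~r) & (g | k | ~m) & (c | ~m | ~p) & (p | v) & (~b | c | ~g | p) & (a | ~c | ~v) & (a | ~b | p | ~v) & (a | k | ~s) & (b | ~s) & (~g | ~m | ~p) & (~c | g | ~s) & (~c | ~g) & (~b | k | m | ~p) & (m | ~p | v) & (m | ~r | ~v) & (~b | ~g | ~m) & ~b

r = False, s = False, a = True, g = False, v = True, c = True, p = False, k = True, b = False, m = False

Unit clause (c) forces c = True.
In (~c | ~g) only ~g is left, so g = False.
Unit clause (~b) forces b = False.
In (b | k) only k is left, so k = True.
In (b | ~m) only ~m is left, so m = False.
In (b | g | ~r) only ~r is left, so r = False.
In (b | ~s) only ~s is left, so s = False.
Set a = True.
  then (~a | ~c | ~p) forces p = False.
  then (p | v) forces v = True.
All clauses satisfied.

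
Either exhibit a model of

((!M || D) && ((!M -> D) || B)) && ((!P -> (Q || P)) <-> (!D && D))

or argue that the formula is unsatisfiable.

M: True, Q: False, B: True, D: True, P: False

  (!M || D) && ((!M -> D) || B) = True
    !M || D = True
      !M = False
    (!M -> D) || B = True
      !M -> D = True
        !M = False
  (!P -> (Q || P)) <-> (!D && D) = True
    !P -> (Q || P) = False
      !P = True
      Q || P = False
    !D && D = False
      !D = False
Both conjuncts True, so the formula holds.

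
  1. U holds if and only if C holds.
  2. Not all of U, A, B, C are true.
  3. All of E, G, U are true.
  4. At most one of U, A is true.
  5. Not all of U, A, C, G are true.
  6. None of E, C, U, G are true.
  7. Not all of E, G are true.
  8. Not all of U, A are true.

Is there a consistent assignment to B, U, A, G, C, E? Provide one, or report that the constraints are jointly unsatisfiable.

No satisfying assignment exists.

Case U = True:
  Constraint (6) is violated (U=T) — contradiction.
Case U = False:
  Constraint (3) is violated (U=F) — contradiction.
Both cases fail — unsatisfiable.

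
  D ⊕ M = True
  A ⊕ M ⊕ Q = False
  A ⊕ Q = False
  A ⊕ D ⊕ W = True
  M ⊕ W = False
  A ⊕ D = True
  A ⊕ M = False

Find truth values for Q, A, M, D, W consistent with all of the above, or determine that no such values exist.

Q = False; A = False; M = False; D = True; W = False

D ⊕ M = T ⊕ F = True ✓
A ⊕ M ⊕ Q = F ⊕ F ⊕ F = False ✓
A ⊕ Q = F ⊕ F = False ✓
A ⊕ D ⊕ W = F ⊕ T ⊕ F = True ✓
M ⊕ W = F ⊕ F = False ✓
A ⊕ D = F ⊕ T = True ✓
A ⊕ M = F ⊕ F = False ✓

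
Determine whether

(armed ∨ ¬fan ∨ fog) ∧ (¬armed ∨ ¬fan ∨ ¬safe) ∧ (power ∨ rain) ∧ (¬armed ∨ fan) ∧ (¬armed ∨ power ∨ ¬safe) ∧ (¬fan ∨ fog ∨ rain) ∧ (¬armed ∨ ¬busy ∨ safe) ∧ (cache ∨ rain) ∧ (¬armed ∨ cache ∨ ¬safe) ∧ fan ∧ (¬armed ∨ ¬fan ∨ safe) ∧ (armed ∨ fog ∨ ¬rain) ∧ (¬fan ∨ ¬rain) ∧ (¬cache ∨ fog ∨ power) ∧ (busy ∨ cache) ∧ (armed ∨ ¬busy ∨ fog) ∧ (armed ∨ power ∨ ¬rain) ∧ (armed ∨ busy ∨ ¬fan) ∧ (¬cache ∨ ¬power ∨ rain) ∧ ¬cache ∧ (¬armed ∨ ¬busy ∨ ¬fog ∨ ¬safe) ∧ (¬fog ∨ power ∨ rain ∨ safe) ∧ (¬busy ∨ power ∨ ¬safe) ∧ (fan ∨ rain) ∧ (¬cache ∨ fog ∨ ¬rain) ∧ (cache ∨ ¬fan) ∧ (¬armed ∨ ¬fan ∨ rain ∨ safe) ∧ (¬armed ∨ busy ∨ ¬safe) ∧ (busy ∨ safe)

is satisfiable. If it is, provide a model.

No satisfying assignment exists.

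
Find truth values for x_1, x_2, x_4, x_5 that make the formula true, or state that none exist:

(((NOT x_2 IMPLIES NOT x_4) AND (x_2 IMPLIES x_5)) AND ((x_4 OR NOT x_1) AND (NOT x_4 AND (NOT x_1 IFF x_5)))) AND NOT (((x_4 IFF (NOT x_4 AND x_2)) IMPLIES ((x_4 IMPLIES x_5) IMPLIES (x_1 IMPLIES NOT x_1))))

UNSATISFIABLE

Case x_4 = True: the conjunct NOT x_4 is False.
Case x_4 = False: the formula simplifies to ((x_2 IMPLIES x_5) AND (NOT x_1 AND (NOT x_1 IFF x_5))) AND NOT ((NOT x_2 IMPLIES (x_1 IMPLIES NOT x_1))).
  x_1 = True: the conjunct NOT x_1 is False.
  x_1 = False: the conjunct NOT ((NOT x_2 IMPLIES (x_1 IMPLIES NOT x_1))) becomes NOT ((NOT x_2 IMPLIES True)) = False.
Both cases fail — unsatisfiable.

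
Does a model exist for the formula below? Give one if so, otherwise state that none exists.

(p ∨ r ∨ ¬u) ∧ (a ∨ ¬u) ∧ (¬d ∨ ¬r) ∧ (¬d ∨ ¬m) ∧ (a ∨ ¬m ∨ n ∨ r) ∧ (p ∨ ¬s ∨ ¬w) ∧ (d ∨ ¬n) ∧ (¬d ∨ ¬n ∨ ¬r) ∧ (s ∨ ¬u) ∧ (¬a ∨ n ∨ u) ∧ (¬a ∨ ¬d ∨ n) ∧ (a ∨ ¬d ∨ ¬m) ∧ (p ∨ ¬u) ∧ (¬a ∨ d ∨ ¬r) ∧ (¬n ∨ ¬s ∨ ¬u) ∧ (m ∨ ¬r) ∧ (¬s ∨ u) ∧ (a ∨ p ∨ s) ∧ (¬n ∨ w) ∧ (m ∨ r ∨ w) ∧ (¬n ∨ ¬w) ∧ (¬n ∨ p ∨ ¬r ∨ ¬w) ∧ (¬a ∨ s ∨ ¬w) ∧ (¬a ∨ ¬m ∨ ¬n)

Set s = True.
  then (¬s ∨ u) forces u = True.
  then (a ∨ ¬u) forces a = True.
  then (p ∨ ¬u) forces p = True.
  then (¬n ∨ ¬s ∨ ¬u) forces n = False.
  then (¬a ∨ ¬d ∨ n) forces d = False.
  then (¬a ∨ d ∨ ¬r) forces r = False.
Set w = True.
Set m = False.
All clauses satisfied.

s: True, n: False, a: True, r: False, d: False, w: True, m: False, p: True, u: True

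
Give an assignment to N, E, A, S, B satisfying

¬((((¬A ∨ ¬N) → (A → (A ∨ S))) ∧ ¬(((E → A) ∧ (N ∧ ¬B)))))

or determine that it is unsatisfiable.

N = True, E = True, A = True, S = False, B = False

  ¬((((¬A ∨ ¬N) → (A → (A ∨ S))) ∧ ¬(((E → A) ∧ (N ∧ ¬B))))) = True
    ((¬A ∨ ¬N) → (A → (A ∨ S))) ∧ ¬(((E → A) ∧ (N ∧ ¬B))) = False
      (¬A ∨ ¬N) → (A → (A ∨ S)) = True
        ¬A ∨ ¬N = False
          ¬A = False
          ¬N = False
        A → (A ∨ S) = True
          A ∨ S = True
      ¬(((E → A) ∧ (N ∧ ¬B))) = False
        (E → A) ∧ (N ∧ ¬B) = True
          E → A = True
          N ∧ ¬B = True
            ¬B = True
The formula evaluates to True.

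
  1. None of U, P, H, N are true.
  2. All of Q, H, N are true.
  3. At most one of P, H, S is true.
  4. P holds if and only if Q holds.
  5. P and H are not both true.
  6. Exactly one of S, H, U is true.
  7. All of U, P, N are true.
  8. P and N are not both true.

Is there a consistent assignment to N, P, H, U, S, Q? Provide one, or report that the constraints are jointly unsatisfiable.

The formula is unsatisfiable.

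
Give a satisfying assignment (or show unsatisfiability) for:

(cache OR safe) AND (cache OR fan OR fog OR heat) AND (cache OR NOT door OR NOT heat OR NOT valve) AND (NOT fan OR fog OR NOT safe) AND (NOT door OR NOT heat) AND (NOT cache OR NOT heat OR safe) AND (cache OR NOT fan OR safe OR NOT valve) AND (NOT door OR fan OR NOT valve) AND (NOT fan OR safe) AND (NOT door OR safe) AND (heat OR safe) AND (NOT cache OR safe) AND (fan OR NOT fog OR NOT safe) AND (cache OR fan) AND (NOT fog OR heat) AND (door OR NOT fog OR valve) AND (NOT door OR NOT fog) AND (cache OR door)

Try safe = False:
  (cache OR safe) forces cache = True.
  clause (NOT cache OR safe) is falsified — backtrack.
So safe = True.
Set valve = True.
Set fog = False.
  then (NOT fan OR fog OR NOT safe) forces fan = False.
  then (NOT door OR fan OR NOT valve) forces door = False.
  then (cache OR fan) forces cache = True.
Set heat = False.
All clauses satisfied.

safe = True; valve = True; fog = False; heat = False; door = False; fan = False; cache = True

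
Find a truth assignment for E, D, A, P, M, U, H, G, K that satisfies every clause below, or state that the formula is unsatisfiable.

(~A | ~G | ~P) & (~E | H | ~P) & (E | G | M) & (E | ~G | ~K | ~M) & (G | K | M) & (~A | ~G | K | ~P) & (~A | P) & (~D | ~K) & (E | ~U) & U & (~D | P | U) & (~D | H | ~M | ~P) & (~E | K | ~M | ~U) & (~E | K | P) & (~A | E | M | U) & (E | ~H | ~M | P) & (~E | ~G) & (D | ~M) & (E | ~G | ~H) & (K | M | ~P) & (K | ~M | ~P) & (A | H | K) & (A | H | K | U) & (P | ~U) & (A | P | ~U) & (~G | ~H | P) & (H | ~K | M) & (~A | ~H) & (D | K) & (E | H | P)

E: True, D: False, A: False, P: True, M: False, U: True, H: True, G: False, K: True

Unit clause (U) forces U = True.
In (P | ~U) only P is left, so P = True.
In (E | ~U) only E is left, so E = True.
In (~E | ~G) only ~G is left, so G = False.
In (~E | H | ~P) only H is left, so H = True.
In (~A | ~H) only ~A is left, so A = False.
Try D = True:
  (~D | ~K) forces K = False.
  (G | K | M) forces M = True.
  clause (~E | K | ~M | ~U) is falsified — backtrack.
So D = False.
  then (D | ~M) forces M = False.
  then (K | M | ~P) forces K = True.
All clauses satisfied.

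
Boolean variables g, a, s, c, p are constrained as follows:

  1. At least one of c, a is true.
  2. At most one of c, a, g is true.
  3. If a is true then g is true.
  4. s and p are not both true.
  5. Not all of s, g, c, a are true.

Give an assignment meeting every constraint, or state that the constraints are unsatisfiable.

g: False, a: False, s: True, c: True, p: False

  (1) {c, a}: 1 true — at least one ✓
  (2) {c, a, g}: 1 true — at most one ✓
  (3) a=F ⇒ g: vacuous ✓
  (4) s=T, p=F — not both ✓
  (5) {s, g, c, a}: 2/4 true — not all ✓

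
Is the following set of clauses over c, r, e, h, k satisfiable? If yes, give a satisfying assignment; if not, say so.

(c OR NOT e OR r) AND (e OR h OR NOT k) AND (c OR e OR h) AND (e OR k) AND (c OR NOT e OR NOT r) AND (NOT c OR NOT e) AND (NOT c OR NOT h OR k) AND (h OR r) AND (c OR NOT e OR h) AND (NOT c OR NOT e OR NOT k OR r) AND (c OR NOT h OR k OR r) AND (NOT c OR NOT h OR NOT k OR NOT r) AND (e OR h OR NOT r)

c = False; r = False; e = False; h = True; k = True

Set c = False.
Set r = False.
  then (c OR NOT e OR r) forces e = False.
  then (c OR e OR h) forces h = True.
  then (e OR k) forces k = True.
All clauses satisfied.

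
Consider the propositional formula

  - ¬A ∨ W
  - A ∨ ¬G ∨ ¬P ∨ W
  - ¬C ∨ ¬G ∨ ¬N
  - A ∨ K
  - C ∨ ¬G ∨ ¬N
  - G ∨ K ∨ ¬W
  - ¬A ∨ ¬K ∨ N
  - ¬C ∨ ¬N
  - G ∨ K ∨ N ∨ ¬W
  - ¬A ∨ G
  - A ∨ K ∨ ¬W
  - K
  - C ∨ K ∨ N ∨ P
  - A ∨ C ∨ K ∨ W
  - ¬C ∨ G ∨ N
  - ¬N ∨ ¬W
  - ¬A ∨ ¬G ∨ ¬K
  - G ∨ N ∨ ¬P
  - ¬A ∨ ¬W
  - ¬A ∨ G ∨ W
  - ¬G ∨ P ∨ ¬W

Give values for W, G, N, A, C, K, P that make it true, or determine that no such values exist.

W = False; G = False; N = True; A = False; C = False; K = True; P = False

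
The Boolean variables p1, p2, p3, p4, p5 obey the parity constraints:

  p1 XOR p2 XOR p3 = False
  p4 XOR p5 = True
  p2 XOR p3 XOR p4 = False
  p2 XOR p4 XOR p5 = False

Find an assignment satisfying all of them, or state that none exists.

p1 = True; p2 = True; p3 = False; p4 = True; p5 = False

p1 XOR p2 XOR p3 = T XOR T XOR F = False ✓
p4 XOR p5 = T XOR F = True ✓
p2 XOR p3 XOR p4 = T XOR F XOR T = False ✓
p2 XOR p4 XOR p5 = T XOR T XOR F = False ✓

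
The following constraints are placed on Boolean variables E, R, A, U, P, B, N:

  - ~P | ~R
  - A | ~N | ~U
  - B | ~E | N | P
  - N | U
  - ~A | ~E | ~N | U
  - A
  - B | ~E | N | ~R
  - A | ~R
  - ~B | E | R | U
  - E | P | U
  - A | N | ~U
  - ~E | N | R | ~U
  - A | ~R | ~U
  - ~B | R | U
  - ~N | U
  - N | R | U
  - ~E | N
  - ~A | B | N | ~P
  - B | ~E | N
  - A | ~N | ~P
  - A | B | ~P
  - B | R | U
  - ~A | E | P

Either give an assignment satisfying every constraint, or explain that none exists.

E = False, R = False, A = True, U = True, P = True, B = True, N = True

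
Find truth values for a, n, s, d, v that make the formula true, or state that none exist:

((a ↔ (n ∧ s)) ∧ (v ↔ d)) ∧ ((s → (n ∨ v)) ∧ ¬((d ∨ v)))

a = True; n = True; s = True; d = False; v = False

  (a ↔ (n ∧ s)) ∧ (v ↔ d) = True
    a ↔ (n ∧ s) = True
      n ∧ s = True
    v ↔ d = True
  (s → (n ∨ v)) ∧ ¬((d ∨ v)) = True
    s → (n ∨ v) = True
      n ∨ v = True
    ¬((d ∨ v)) = True
      d ∨ v = False
Both conjuncts True, so the formula holds.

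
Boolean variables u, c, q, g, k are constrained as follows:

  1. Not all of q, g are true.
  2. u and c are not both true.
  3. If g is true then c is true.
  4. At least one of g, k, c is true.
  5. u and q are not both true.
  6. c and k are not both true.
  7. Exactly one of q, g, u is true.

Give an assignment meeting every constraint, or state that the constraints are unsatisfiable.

u: True; c: False; q: False; g: False; k: True

  (1) {q, g}: 0/2 true — not all ✓
  (2) u=T, c=F — not both ✓
  (3) g=F ⇒ c: vacuous ✓
  (4) {g, k, c}: 1 true — at least one ✓
  (5) u=T, q=F — not both ✓
  (6) c=F, k=T — not both ✓
  (7) {q, g, u}: 1 true — exactly one ✓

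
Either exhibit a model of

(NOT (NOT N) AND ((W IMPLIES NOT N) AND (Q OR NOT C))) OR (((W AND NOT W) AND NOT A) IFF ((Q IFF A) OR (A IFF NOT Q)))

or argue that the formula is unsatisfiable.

C: False; W: False; N: True; Q: True; A: False

  (NOT (NOT N) AND ((W IMPLIES NOT N) AND (Q OR NOT C))) OR (((W AND NOT W) AND NOT A) IFF ((Q IFF A) OR (A IFF NOT Q))) = True
    NOT (NOT N) AND ((W IMPLIES NOT N) AND (Q OR NOT C)) = True
      NOT (NOT N) = True
        NOT N = False
      (W IMPLIES NOT N) AND (Q OR NOT C) = True
        W IMPLIES NOT N = True
          NOT N = False
        Q OR NOT C = True
          NOT C = True
    ((W AND NOT W) AND NOT A) IFF ((Q IFF A) OR (A IFF NOT Q)) = False
      (W AND NOT W) AND NOT A = False
        W AND NOT W = False
          NOT W = True
        NOT A = True
      (Q IFF A) OR (A IFF NOT Q) = True
        Q IFF A = False
        A IFF NOT Q = True
          NOT Q = False
The formula evaluates to True.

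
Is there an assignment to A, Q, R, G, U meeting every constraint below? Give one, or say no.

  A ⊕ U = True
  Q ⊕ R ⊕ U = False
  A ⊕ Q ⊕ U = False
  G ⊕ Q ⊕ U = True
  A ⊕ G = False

Adding constraints 3, 4, 5 mod 2: every variable appears an even number of times on the left, so the left side is 0.
But the right sides sum to 1 (mod 2). 0 ≠ 1 — the system is inconsistent.

Unsatisfiable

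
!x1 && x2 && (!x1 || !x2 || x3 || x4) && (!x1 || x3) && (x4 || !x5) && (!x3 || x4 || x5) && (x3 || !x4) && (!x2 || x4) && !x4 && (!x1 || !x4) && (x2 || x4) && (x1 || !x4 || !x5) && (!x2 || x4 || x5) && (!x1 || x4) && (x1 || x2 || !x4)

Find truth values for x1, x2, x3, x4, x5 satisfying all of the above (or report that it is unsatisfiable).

Unsatisfiable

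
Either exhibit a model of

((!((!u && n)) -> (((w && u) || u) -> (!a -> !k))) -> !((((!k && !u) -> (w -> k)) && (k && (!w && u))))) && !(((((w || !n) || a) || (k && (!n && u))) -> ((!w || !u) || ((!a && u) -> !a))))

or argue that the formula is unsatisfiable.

The conjunct !(((((w || !n) || a) || (k && (!n && u))) -> ((!w || !u) || ((!a && u) -> !a)))) is unsatisfiable on its own:
  a = True: this becomes !((True -> True)) = False.
  a = False: this becomes !((((w || !n) || (k && (!n && u))) -> True)) = False.
So the whole conjunction is unsatisfiable.

UNSATISFIABLE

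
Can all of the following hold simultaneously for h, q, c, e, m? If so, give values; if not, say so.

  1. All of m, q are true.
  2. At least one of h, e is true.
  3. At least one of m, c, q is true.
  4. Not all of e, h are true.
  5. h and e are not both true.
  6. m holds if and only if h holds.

h = True; q = True; c = True; e = False; m = True

  (1) {m, q}: all 2 true ✓
  (2) {h, e}: 1 true — at least one ✓
  (3) {m, c, q}: 3 true — at least one ✓
  (4) {e, h}: 1/2 true — not all ✓
  (5) h=T, e=F — not both ✓
  (6) m=T, h=T — same ✓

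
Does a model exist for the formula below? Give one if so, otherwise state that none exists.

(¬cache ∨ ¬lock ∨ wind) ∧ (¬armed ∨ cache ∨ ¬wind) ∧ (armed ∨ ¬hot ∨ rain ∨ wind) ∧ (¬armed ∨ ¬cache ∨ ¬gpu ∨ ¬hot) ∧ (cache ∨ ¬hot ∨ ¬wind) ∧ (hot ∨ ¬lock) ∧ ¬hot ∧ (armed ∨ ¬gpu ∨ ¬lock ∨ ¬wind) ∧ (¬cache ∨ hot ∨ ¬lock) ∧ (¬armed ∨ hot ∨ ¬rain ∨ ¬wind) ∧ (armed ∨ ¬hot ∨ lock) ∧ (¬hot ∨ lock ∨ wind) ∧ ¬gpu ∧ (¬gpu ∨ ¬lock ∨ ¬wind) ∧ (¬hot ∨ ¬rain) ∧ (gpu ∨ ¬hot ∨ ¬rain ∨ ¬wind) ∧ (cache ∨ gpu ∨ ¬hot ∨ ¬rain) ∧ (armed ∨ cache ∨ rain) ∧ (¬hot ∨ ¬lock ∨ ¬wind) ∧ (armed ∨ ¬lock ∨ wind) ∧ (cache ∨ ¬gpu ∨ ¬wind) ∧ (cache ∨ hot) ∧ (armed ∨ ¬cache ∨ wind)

lock=F; armed=T; rain=T; gpu=F; wind=F; cache=T; hot=F

Unit clause (¬hot) forces hot = False.
Unit clause (¬gpu) forces gpu = False.
In (cache ∨ hot) only cache is left, so cache = True.
In (hot ∨ ¬lock) only ¬lock is left, so lock = False.
Set armed = True.
Set rain = True.
  then (¬armed ∨ hot ∨ ¬rain ∨ ¬wind) forces wind = False.
All clauses satisfied.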